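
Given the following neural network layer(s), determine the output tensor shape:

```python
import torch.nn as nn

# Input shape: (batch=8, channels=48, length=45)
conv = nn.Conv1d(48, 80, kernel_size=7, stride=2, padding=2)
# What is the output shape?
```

Input: (8, 48, 45) -> Output: (8, 80, 22)

Answer: (8, 80, 22)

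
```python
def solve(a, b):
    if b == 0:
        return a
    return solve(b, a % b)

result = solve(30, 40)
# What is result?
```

solve(30, 40) -> solve(40, 30) -> solve(30, 10) -> solve(10, 0) -> 10

Answer: 10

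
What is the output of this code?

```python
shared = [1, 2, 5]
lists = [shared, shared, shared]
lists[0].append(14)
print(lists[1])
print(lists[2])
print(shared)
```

Key concept: list of same reference.
Step by step:
`shared = [1, 2, 5]` → shared = [1, 2, 5]
`lists = [shared, shared, shared]` → lists = [[1, 2, 5], [1, 2, 5], [1, 2, 5]]
`lists[0].append(14)` → shared = [1, 2, 5, 14]; lists = [[1, 2, 5, 14], [1, 2, 5, 14], [1, 2, 5, 14]]
`print(lists[1])` → prints [1, 2, 5, 14]
`print(lists[2])` → prints [1, 2, 5, 14]
`print(shared)` → prints [1, 2, 5, 14]

Answer:
[1, 2, 5, 14]
[1, 2, 5, 14]
[1, 2, 5, 14]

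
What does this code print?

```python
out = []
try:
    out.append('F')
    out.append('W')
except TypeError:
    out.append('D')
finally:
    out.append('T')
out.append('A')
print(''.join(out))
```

Execution trace: 'F' (try body) → 'W' (try body, no exception) → 'T' (finally) → 'A' (after the try/except). Output: FWTA

Answer: FWTA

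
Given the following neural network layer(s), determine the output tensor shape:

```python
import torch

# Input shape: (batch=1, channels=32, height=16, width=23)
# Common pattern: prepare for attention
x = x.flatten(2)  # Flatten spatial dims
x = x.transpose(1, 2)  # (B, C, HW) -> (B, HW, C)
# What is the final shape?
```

Input: (1, 32, 16, 23) -> after flatten(2): (1, 32, 368) -> Output: (1, 368, 32)

Answer: (1, 368, 32)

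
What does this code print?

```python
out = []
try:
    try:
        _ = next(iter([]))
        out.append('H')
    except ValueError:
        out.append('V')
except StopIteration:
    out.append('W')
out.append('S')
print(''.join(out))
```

Execution trace: 'W' (outer except StopIteration) → 'S' (after the try/except). Output: WS

Answer: WS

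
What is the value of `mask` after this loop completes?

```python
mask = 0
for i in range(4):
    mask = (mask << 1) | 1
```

Build 4 consecutive 1-bits: 0b1111
`mask` takes the values: 0 → 1 → 3 → 7 → 15

Answer: 15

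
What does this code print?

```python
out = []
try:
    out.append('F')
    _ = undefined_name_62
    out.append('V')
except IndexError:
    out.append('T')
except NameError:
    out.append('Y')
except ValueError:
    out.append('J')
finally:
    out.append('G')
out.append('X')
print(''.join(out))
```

Execution trace: 'F' (try body) → 'Y' (except NameError) → 'G' (finally) → 'X' (after the try/except). Output: FYGX

Answer: FYGX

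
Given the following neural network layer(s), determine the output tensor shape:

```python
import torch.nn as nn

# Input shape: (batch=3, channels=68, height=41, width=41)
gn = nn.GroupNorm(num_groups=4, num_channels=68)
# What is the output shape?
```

Input: (3, 68, 41, 41) -> Output: (3, 68, 41, 41)

Answer: (3, 68, 41, 41)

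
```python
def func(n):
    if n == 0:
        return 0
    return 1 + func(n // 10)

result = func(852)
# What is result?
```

Count of digits of 852: 3

Answer: 3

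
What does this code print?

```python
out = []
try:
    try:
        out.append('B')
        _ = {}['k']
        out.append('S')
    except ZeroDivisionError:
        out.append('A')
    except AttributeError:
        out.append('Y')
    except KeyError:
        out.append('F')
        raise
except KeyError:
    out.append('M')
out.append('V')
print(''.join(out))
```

Execution trace: 'B' (try body) → 'F' (except KeyError) → 'M' (outer except KeyError) → 'V' (after the try/except). Output: BFMV

Answer: BFMV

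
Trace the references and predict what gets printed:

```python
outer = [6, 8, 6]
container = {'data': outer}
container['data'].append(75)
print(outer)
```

Key concept: dict holds reference to list.
Step by step:
`outer = [6, 8, 6]` → outer = [6, 8, 6]
`container = {'data': outer}` → container = {'data': [6, 8, 6]}
`container['data'].append(75)` → outer = [6, 8, 6, 75]; container = {'data': [6, 8, 6, 75]}
`print(outer)` → prints [6, 8, 6, 75]

Answer: [6, 8, 6, 75]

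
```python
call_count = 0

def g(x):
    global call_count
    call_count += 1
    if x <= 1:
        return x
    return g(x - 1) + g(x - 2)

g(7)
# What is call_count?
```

Calls(x) = 1 + Calls(x-1) + Calls(x-2); Calls(0)=Calls(1)=1. For x=7 this gives 41.

Answer: 41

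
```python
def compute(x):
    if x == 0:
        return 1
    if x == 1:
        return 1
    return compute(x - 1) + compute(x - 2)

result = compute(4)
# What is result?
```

Build up from base cases: compute(0)=1, compute(1)=1, compute(2)=2, compute(3)=3, compute(4)=5

Answer: 5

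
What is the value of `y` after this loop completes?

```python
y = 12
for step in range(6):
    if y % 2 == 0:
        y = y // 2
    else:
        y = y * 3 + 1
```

Collatz-style transformation from 12
`y` takes the values: 12 → 6 → 3 → 10 → 5 → 16 → 8

Answer: 8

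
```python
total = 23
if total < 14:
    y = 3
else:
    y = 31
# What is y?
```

Trace:
`total = 23` → total = 23
`if total < 14: ...` → total < 14 is False, take else branch → y = 31
So y = 31

Answer: 31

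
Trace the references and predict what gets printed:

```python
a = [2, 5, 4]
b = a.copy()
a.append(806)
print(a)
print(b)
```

Key concept: list.copy() creates independent copy.
Step by step:
`a = [2, 5, 4]` → a = [2, 5, 4]
`b = a.copy()` → b = [2, 5, 4]
`a.append(806)` → a = [2, 5, 4, 806]
`print(a)` → prints [2, 5, 4, 806]
`print(b)` → prints [2, 5, 4]

Answer:
[2, 5, 4, 806]
[2, 5, 4]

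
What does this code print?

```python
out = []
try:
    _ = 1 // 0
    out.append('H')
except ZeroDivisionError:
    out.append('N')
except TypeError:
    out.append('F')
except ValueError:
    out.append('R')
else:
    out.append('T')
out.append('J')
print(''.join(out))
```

Execution trace: 'N' (except ZeroDivisionError) → 'J' (after the try/except). Output: NJ

Answer: NJ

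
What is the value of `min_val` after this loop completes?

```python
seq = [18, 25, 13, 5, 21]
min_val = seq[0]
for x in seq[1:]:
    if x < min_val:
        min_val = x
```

Minimum of [18, 25, 13, 5, 21]
`min_val` takes the values: 18 → 13 → 5

Answer: 5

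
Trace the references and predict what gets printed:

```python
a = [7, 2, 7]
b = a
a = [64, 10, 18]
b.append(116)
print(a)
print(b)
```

Key concept: rebinding vs mutation: a is rebound to a new list, b still points at the original.
Step by step:
`a = [7, 2, 7]` → a = [7, 2, 7]
`b = a` → b = [7, 2, 7] (same object as a)
`a = [64, 10, 18]` → a = [64, 10, 18]
`b.append(116)` → b = [7, 2, 7, 116]
`print(a)` → prints [64, 10, 18]
`print(b)` → prints [7, 2, 7, 116]

Answer:
[64, 10, 18]
[7, 2, 7, 116]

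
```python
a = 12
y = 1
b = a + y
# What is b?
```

Trace:
`a = 12` → a = 12
`y = 1` → y = 1
`b = a + y` → b = 13
So b = 13

Answer: 13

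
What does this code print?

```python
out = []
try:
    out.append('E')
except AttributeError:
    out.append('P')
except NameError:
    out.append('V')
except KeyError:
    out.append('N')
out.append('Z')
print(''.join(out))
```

Execution trace: 'E' (try body, no exception) → 'Z' (after the try/except). Output: EZ

Answer: EZ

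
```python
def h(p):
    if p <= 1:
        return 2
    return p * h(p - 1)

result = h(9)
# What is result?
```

h(9) = 9 * 8 * 7 * 6 * 5 * 4 * 3 * 2 * 2 = 725760

Answer: 725760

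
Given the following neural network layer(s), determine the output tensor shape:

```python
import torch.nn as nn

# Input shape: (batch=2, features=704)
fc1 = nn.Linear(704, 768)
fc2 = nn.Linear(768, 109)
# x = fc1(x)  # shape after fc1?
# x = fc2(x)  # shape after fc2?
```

Input: (2, 704) -> after fc1: (2, 768) -> Output: (2, 109)

Answer: (2, 109)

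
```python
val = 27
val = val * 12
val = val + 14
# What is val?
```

Trace:
`val = 27` → val = 27
`val = val * 12` → val = 324
`val = val + 14` → val = 338
So val = 338

Answer: 338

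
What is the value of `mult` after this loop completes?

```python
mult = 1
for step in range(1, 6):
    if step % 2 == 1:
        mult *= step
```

Product of odd numbers 1 to 5
`mult` takes the values: 1 → 3 → 15

Answer: 15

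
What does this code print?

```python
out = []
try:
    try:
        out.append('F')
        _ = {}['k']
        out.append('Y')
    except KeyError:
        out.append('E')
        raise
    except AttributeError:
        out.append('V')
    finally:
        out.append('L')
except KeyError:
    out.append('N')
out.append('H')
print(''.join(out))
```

Execution trace: 'F' (inner try body) → 'E' (inner except KeyError) → 'L' (inner finally) → 'N' (outer except KeyError) → 'H' (after the try/except). Output: FELNH

Answer: FELNH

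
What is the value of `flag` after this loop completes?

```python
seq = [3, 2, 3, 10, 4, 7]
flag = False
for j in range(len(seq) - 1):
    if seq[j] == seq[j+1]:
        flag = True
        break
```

Check consecutive duplicates in [3, 2, 3, 10, 4, 7]
`flag` takes the values: False

Answer: False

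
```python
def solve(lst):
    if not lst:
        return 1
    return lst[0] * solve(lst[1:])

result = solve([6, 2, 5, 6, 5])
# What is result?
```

Product over [6, 2, 5, 6, 5] = 6 * 2 * 5 * 6 * 5 = 1800

Answer: 1800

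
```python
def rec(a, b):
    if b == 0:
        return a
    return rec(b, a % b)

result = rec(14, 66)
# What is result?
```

rec(14, 66) -> rec(66, 14) -> rec(14, 10) -> rec(10, 4) -> rec(4, 2) -> rec(2, 0) -> 2

Answer: 2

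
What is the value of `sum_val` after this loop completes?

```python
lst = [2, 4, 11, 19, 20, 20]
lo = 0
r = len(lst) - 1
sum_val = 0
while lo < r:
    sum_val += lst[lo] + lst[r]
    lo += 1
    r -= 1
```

Sum of pairs from ends
`sum_val` takes the values: 0 → 22 → 46 → 76

Answer: 76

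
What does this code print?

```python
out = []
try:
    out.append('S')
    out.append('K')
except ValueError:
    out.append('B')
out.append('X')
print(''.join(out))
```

Execution trace: 'S' (try body) → 'K' (try body, no exception) → 'X' (after the try/except). Output: SKX

Answer: SKX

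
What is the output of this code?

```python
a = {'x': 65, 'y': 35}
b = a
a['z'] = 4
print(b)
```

Key concept: dict aliasing.
Step by step:
`a = {'x': 65, 'y': 35}` → a = {'x': 65, 'y': 35}
`b = a` → b = {'x': 65, 'y': 35} (same object as a)
`a['z'] = 4` → a = {'x': 65, 'y': 35, 'z': 4} (same object as b); b = {'x': 65, 'y': 35, 'z': 4} (same object as a)
`print(b)` → prints {'x': 65, 'y': 35, 'z': 4}

Answer: {'x': 65, 'y': 35, 'z': 4}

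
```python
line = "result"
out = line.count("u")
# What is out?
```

Trace:
`line = "result"` → line = 'result'
`out = line.count("u")` → out = 1
So out = 1

Answer: 1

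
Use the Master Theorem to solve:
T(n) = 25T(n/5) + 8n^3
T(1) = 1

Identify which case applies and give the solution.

a=25, b=5, f(n)=8n^3. log_5(25) = 2. Since c=3 > 2 and the regularity condition holds (25(n/5)^3 = (25/5^3)n^3 with 25/5^3 < 1), Case 3 applies: T(n) = Θ(f(n)) = O(n^3).

Answer: O(n^3) - Case 3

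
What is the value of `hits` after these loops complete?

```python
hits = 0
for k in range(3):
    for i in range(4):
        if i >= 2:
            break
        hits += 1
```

Inner breaks at 2, outer runs 3 times
`hits` takes the values: 0 → 1 → 2 → 3 → 4 → 5 → 6

Answer: 6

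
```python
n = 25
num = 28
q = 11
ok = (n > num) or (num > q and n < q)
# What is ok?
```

Trace:
`n = 25` → n = 25
`num = 28` → num = 28
`q = 11` → q = 11
`ok = (n > num) or (num > q and n < q)` → ok = False
So ok = False

Answer: False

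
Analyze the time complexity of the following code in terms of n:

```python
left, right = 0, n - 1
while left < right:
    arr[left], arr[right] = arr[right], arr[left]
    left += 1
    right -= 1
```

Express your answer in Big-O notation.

This is In-place array reversal. Time complexity: O(n).

Answer: O(n)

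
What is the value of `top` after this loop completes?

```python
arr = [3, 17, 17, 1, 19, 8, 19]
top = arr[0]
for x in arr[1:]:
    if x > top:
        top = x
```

Maximum of [3, 17, 17, 1, 19, 8, 19]
`top` takes the values: 3 → 17 → 19

Answer: 19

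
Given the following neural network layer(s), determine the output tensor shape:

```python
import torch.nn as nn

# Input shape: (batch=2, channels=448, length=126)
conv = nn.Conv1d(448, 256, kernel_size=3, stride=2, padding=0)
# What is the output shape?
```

Input: (2, 448, 126) -> Output: (2, 256, 62)

Answer: (2, 256, 62)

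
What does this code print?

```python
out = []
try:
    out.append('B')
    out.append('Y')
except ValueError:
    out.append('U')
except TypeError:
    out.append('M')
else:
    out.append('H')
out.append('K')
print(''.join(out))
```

Execution trace: 'B' (try body) → 'Y' (try body, no exception) → 'H' (else) → 'K' (after the try/except). Output: BYHK

Answer: BYHK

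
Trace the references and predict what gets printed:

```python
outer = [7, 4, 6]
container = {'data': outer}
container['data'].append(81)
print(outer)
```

Key concept: dict holds reference to list.
Step by step:
`outer = [7, 4, 6]` → outer = [7, 4, 6]
`container = {'data': outer}` → container = {'data': [7, 4, 6]}
`container['data'].append(81)` → outer = [7, 4, 6, 81]; container = {'data': [7, 4, 6, 81]}
`print(outer)` → prints [7, 4, 6, 81]

Answer: [7, 4, 6, 81]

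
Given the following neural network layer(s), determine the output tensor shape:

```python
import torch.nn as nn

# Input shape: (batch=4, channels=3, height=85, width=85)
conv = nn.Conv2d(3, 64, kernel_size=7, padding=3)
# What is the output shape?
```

Input: (4, 3, 85, 85) -> Output: (4, 64, 85, 85)

Answer: (4, 64, 85, 85)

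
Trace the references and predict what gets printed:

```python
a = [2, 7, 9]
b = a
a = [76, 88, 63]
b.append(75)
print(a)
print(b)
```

Key concept: rebinding vs mutation: a is rebound to a new list, b still points at the original.
Step by step:
`a = [2, 7, 9]` → a = [2, 7, 9]
`b = a` → b = [2, 7, 9] (same object as a)
`a = [76, 88, 63]` → a = [76, 88, 63]
`b.append(75)` → b = [2, 7, 9, 75]
`print(a)` → prints [76, 88, 63]
`print(b)` → prints [2, 7, 9, 75]

Answer:
[76, 88, 63]
[2, 7, 9, 75]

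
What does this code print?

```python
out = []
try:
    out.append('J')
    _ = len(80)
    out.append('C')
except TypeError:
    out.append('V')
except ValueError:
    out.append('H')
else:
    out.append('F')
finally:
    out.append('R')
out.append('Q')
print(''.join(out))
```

Execution trace: 'J' (try body) → 'V' (except TypeError) → 'R' (finally) → 'Q' (after the try/except). Output: JVRQ

Answer: JVRQ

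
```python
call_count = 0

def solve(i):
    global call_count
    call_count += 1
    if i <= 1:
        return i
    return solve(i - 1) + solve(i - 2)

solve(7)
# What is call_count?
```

Calls(i) = 1 + Calls(i-1) + Calls(i-2); Calls(0)=Calls(1)=1. For i=7 this gives 41.

Answer: 41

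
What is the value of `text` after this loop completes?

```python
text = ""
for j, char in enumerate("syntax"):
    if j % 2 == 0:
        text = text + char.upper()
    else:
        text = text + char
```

Uppercase even positions in 'syntax'
`text` takes the values: "" → "S" → "Sy" → "SyN" → "SyNt" → "SyNtA" → "SyNtAx"

Answer: "SyNtAx"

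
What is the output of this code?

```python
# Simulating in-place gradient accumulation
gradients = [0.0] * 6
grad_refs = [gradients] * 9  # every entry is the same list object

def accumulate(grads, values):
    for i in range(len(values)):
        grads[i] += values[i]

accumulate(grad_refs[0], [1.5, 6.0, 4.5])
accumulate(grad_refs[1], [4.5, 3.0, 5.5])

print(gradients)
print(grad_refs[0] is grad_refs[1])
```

Key concept: gradient accumulation aliasing.
Step by step:
`gradients = [0.0] * 6` → gradients = [0.0, 0.0, 0.0, 0.0, 0.0, 0.0]
`grad_refs = [gradients] * 9` → grad_refs = [[0.0, 0.0, 0.0, 0.0, 0.0, 0.0], [0.0, 0.0, 0.0, 0.0, 0.0, 0.0], [0.0, 0.0, 0.0, 0.0, 0.0, 0.0], [0.0, 0.0, 0.0, 0.0, 0.0, 0.0], [0.0, 0.0, 0.0, 0.0, 0.0, 0.0], [0.0, 0.0, 0.0, 0.0, 0.0, 0.0], [0.0, 0.0, 0.0, 0.0, 0.0, 0.0], [0.0, 0.0, 0.0, 0.0, 0.0, 0.0], [0.0, 0.0, 0.0, 0.0, 0.0, 0.0]]
`accumulate(grad_refs[0], [1.5, 6.0, 4.5])` → gradients = [1.5, 6.0, 4.5, 0.0, 0.0, 0.0]; grad_refs = [[1.5, 6.0, 4.5, 0.0, 0.0, 0.0], [1.5, 6.0, 4.5, 0.0, 0.0, 0.0], [1.5, 6.0, 4.5, 0.0, 0.0, 0.0], [1.5, 6.0, 4.5, 0.0, 0.0, 0.0], [1.5, 6.0, 4.5, 0.0, 0.0, 0.0], [1.5, 6.0, 4.5, 0.0, 0.0, 0.0], [1.5, 6.0, 4.5, 0.0, 0.0, 0.0], [1.5, 6.0, 4.5, 0.0, 0.0, 0.0], [1.5, 6.0, 4.5, 0.0, 0.0, 0.0]]
`accumulate(grad_refs[1], [4.5, 3.0, 5.5])` → gradients = [6.0, 9.0, 10.0, 0.0, 0.0, 0.0]; grad_refs = [[6.0, 9.0, 10.0, 0.0, 0.0, 0.0], [6.0, 9.0, 10.0, 0.0, 0.0, 0.0], [6.0, 9.0, 10.0, 0.0, 0.0, 0.0], [6.0, 9.0, 10.0, 0.0, 0.0, 0.0], [6.0, 9.0, 10.0, 0.0, 0.0, 0.0], [6.0, 9.0, 10.0, 0.0, 0.0, 0.0], [6.0, 9.0, 10.0, 0.0, 0.0, 0.0], [6.0, 9.0, 10.0, 0.0, 0.0, 0.0], [6.0, 9.0, 10.0, 0.0, 0.0, 0.0]]
`print(gradients)` → prints [6.0, 9.0, 10.0, 0.0, 0.0, 0.0]
`print(grad_refs[0] is grad_refs[1])` → prints True

Answer:
[6.0, 9.0, 10.0, 0.0, 0.0, 0.0]
True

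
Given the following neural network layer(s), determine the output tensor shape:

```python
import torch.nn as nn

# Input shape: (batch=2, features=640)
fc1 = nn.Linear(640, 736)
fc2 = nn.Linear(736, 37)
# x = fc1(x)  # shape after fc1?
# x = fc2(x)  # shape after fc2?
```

Input: (2, 640) -> after fc1: (2, 736) -> Output: (2, 37)

Answer: (2, 37)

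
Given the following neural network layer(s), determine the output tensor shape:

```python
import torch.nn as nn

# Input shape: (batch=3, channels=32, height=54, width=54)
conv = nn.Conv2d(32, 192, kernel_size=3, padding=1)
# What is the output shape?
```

Input: (3, 32, 54, 54) -> Output: (3, 192, 54, 54)

Answer: (3, 192, 54, 54)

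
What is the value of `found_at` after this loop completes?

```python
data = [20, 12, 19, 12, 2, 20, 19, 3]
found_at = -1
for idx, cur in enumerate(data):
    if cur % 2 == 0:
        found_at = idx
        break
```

First even number index in [20, 12, 19, 12, 2, 20, 19, 3]
`found_at` takes the values: -1 → 0

Answer: 0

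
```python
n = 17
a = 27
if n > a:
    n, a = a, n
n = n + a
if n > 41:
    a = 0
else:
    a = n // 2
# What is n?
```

Trace:
`n = 17` → n = 17
`a = 27` → a = 27
`if n > a: ...` → n > a is False → no variable changes
`n = n + a` → n = 44
`if n > 41: ...` → n > 41 is True → a = 0
So n = 44

Answer: 44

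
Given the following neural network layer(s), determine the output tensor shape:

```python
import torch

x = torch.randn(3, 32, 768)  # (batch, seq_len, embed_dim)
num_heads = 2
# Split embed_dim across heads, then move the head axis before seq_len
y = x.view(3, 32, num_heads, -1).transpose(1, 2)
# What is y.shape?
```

Input: (3, 32, 768) -> head_dim = 768 // 2 = 384; after view: (3, 32, 2, 384) -> after transpose(1, 2): (3, 2, 32, 384) -> Output: (3, 2, 32, 384)

Answer: (3, 2, 32, 384)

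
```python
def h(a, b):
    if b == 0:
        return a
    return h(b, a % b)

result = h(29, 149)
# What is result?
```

h(29, 149) -> h(149, 29) -> h(29, 4) -> h(4, 1) -> h(1, 0) -> 1

Answer: 1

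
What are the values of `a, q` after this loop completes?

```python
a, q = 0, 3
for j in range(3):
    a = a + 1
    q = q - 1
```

a goes 0→3, q goes 3→0
`a, q` takes the values: (0, 3) → (1, 3) → (1, 2) → (2, 2) → (2, 1) → (3, 1) → (3, 0)

Answer: 3, 0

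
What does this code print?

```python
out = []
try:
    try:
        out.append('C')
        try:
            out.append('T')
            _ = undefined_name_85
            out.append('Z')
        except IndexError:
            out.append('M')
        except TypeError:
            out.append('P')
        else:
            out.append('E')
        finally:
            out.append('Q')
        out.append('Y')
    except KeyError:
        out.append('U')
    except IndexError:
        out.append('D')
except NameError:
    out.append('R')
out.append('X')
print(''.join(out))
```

Execution trace: 'C' (try body) → 'T' (inner try body) → 'Q' (inner finally) → 'R' (outer except NameError) → 'X' (after the try/except). Output: CTQRX

Answer: CTQRX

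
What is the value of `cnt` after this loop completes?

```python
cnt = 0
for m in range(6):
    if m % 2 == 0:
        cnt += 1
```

Count numbers divisible by 2 in range(6)
`cnt` takes the values: 0 → 1 → 2 → 3

Answer: 3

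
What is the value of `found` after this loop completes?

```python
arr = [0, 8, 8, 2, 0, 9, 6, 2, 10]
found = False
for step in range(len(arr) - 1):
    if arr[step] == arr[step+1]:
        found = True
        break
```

Check consecutive duplicates in [0, 8, 8, 2, 0, 9, 6, 2, 10]
`found` takes the values: False → True

Answer: True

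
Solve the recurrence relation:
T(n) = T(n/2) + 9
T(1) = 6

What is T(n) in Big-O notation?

Each step divides n by 2 and adds 9. After log_2(n) steps we reach T(1)=6. So T(n) = 9·log_2(n) + 6 = O(log n).

Answer: O(log n)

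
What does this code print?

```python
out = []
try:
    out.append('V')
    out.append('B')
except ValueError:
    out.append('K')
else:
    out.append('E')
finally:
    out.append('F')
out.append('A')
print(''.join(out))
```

Execution trace: 'V' (try body) → 'B' (try body, no exception) → 'E' (else) → 'F' (finally) → 'A' (after the try/except). Output: VBEFA

Answer: VBEFA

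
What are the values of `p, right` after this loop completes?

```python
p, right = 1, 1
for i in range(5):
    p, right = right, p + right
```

Fibonacci: after 5 iterations
`p, right` takes the values: (1, 1) → (1, 2) → (2, 3) → (3, 5) → (5, 8) → (8, 13)

Answer: 8, 13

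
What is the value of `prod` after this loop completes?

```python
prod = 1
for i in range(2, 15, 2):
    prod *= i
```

Product of even numbers 2 to 14
`prod` takes the values: 1 → 2 → 8 → 48 → 384 → 3840 → 46080 → 645120

Answer: 645120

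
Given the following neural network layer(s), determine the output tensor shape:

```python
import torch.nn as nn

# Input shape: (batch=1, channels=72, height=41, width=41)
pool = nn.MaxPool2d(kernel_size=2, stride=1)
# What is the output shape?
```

Input: (1, 72, 41, 41) -> Output: (1, 72, 40, 40)

Answer: (1, 72, 40, 40)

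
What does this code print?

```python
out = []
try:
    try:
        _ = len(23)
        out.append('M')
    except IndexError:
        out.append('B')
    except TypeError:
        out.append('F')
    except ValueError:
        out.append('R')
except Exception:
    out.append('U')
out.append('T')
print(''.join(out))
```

Execution trace: 'F' (inner except TypeError) → 'T' (after the try/except). Output: FT

Answer: FT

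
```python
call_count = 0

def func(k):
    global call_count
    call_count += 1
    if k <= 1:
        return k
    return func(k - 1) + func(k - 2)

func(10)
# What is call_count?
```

Calls(k) = 1 + Calls(k-1) + Calls(k-2); Calls(0)=Calls(1)=1. For k=10 this gives 177.

Answer: 177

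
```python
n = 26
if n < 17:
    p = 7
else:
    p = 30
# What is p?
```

Trace:
`n = 26` → n = 26
`if n < 17: ...` → n < 17 is False, take else branch → p = 30
So p = 30

Answer: 30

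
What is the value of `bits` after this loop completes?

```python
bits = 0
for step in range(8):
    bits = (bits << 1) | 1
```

Build 8 consecutive 1-bits: 0b11111111
`bits` takes the values: 0 → 1 → 3 → 7 → 15 → 31 → 63 → 127 → 255

Answer: 255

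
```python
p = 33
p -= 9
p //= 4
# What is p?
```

Trace:
`p = 33` → p = 33
`p -= 9` → p = 24
`p //= 4` → p = 6
So p = 6

Answer: 6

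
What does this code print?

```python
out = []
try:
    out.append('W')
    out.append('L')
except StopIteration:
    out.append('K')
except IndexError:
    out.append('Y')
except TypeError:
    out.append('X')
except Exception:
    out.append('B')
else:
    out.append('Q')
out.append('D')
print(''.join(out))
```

Execution trace: 'W' (try body) → 'L' (try body, no exception) → 'Q' (else) → 'D' (after the try/except). Output: WLQD

Answer: WLQD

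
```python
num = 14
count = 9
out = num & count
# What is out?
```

Trace:
`num = 14` → num = 14
`count = 9` → count = 9
`out = num & count` → out = 8
So out = 8

Answer: 8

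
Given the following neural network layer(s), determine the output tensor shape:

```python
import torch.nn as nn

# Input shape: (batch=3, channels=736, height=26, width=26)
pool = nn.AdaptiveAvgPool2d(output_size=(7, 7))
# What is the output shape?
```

Input: (3, 736, 26, 26) -> Output: (3, 736, 7, 7)

Answer: (3, 736, 7, 7)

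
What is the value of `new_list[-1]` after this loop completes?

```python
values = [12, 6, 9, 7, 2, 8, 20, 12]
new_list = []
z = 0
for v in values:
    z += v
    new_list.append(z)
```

Cumulative sum ends at 76
`new_list` takes the values: [] → [12] → [12, 18] → [12, 18, 27] → [12, 18, 27, 34] → [12, 18, 27, 34, 36] → [12, 18, 27, 34, 36, 44] → [12, 18, 27, 34, 36, 44, 64] → [12, 18, 27, 34, 36, 44, 64, 76]
So `new_list[-1]` = 76

Answer: 76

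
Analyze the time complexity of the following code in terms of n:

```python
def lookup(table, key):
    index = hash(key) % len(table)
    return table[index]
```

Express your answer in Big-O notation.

This is Hash table lookup (average case). Time complexity: O(1).

Answer: O(1)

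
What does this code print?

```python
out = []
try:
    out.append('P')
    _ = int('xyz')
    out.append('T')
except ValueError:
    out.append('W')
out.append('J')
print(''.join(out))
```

Execution trace: 'P' (try body) → 'W' (except ValueError) → 'J' (after the try/except). Output: PWJ

Answer: PWJ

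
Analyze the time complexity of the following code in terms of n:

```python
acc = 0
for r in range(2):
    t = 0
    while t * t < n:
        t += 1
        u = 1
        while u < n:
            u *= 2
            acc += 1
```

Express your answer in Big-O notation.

Each loop level contributes: 1 × √n × log n. Multiplying the contributions gives O(√n log n).

Answer: O(√n log n)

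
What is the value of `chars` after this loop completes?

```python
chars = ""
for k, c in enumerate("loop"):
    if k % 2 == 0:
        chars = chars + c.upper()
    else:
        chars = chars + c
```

Uppercase even positions in 'loop'
`chars` takes the values: "" → "L" → "Lo" → "LoO" → "LoOp"

Answer: "LoOp"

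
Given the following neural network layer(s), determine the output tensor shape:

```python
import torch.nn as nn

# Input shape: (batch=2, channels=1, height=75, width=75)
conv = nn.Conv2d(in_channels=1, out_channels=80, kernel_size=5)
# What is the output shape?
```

Input: (2, 1, 75, 75) -> Output: (2, 80, 71, 71)

Answer: (2, 80, 71, 71)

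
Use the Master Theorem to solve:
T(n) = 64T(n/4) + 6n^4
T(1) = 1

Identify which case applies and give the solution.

a=64, b=4, f(n)=6n^4. log_4(64) = 3. Since c=4 > 3 and the regularity condition holds (64(n/4)^4 = (64/4^4)n^4 with 64/4^4 < 1), Case 3 applies: T(n) = Θ(f(n)) = O(n^4).

Answer: O(n^4) - Case 3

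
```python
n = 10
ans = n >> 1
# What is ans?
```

Trace:
`n = 10` → n = 10
`ans = n >> 1` → ans = 5
So ans = 5

Answer: 5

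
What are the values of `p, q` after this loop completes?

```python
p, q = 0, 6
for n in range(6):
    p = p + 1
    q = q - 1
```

p goes 0→6, q goes 6→0
`p, q` takes the values: (0, 6) → (1, 6) → (1, 5) → (2, 5) → (2, 4) → (3, 4) → (3, 3) → (4, 3) → (4, 2) → (5, 2) → (5, 1) → (6, 1) → (6, 0)

Answer: 6, 0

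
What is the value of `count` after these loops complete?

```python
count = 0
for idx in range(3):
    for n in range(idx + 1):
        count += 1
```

Triangle: 1 + 2 + ... + 3
`count` takes the values: 0 → 1 → 2 → 3 → 4 → 5 → 6

Answer: 6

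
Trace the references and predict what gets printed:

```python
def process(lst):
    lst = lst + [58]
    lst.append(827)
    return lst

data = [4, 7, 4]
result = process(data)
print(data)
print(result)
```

Key concept: rebinding parameter vs mutation.
Step by step:
`data = [4, 7, 4]` → data = [4, 7, 4]
`result = process(data)` → result = [4, 7, 4, 58, 827]
`print(data)` → prints [4, 7, 4]
`print(result)` → prints [4, 7, 4, 58, 827]

Answer:
[4, 7, 4]
[4, 7, 4, 58, 827]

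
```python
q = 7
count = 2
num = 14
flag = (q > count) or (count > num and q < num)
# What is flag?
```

Trace:
`q = 7` → q = 7
`count = 2` → count = 2
`num = 14` → num = 14
`flag = (q > count) or (count > num and q < num)` → flag = True
So flag = True

Answer: True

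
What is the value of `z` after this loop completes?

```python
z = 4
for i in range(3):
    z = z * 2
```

Multiply by 2, 3 times: 4 * 2^3 = 32
`z` takes the values: 4 → 8 → 16 → 32

Answer: 32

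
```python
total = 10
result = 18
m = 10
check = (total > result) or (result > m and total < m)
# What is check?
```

Trace:
`total = 10` → total = 10
`result = 18` → result = 18
`m = 10` → m = 10
`check = (total > result) or (result > m and total < m)` → check = False
So check = False

Answer: False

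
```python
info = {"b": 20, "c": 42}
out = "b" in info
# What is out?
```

Trace:
`info = {"b": 20, "c": 42}` → info = {'b': 20, 'c': 42}
`out = "b" in info` → out = True
So out = True

Answer: True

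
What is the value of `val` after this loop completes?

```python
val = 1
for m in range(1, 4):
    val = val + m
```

Start at 1, add 1 through 3
`val` takes the values: 1 → 2 → 4 → 7

Answer: 7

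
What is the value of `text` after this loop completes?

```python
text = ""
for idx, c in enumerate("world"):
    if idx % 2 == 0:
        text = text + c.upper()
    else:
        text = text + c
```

Uppercase even positions in 'world'
`text` takes the values: "" → "W" → "Wo" → "WoR" → "WoRl" → "WoRlD"

Answer: "WoRlD"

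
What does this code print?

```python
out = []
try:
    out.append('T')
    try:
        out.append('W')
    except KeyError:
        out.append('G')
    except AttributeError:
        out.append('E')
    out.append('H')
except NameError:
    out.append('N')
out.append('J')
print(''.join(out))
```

Execution trace: 'T' (try body) → 'W' (inner try body, no exception) → 'H' (try body, no exception) → 'J' (after the try/except). Output: TWHJ

Answer: TWHJ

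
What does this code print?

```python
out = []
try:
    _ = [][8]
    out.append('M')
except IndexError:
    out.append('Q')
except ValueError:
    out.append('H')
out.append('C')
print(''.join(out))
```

Execution trace: 'Q' (except IndexError) → 'C' (after the try/except). Output: QC

Answer: QC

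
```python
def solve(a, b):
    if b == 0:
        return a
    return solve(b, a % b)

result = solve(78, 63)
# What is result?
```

solve(78, 63) -> solve(63, 15) -> solve(15, 3) -> solve(3, 0) -> 3

Answer: 3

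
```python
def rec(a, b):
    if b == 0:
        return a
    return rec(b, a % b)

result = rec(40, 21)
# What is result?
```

rec(40, 21) -> rec(21, 19) -> rec(19, 2) -> rec(2, 1) -> rec(1, 0) -> 1

Answer: 1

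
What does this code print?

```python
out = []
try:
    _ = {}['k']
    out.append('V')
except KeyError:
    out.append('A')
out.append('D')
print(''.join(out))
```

Execution trace: 'A' (except KeyError) → 'D' (after the try/except). Output: AD

Answer: AD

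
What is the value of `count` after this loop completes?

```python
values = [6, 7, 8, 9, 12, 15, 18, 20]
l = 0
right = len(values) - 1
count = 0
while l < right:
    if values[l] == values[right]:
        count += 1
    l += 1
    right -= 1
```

Count matching pairs from ends
`count` takes the values: 0

Answer: 0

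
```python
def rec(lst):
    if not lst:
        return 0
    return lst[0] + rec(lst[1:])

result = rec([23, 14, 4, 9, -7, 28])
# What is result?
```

23 + 14 + 4 + 9 + (-7) + 28 + 0 = 71

Answer: 71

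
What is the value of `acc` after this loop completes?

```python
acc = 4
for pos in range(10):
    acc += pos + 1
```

Start at 4, add 1 to 10 = 59
`acc` takes the values: 4 → 5 → 7 → 10 → 14 → 19 → 25 → 32 → 40 → 49 → 59

Answer: 59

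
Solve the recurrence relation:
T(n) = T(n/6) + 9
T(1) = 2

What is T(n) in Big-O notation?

Each step divides n by 6 and adds 9. After log_6(n) steps we reach T(1)=2. So T(n) = 9·log_6(n) + 2 = O(log n).

Answer: O(log n)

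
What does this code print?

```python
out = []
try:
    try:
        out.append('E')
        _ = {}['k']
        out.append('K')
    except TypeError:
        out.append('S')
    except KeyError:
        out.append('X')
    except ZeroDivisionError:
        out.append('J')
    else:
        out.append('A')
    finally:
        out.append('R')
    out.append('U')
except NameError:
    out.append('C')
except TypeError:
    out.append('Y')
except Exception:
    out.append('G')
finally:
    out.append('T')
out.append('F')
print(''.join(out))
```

Execution trace: 'E' (inner try body) → 'X' (inner except KeyError) → 'R' (inner finally) → 'U' (try body, no exception) → 'T' (finally) → 'F' (after the try/except). Output: EXRUTF

Answer: EXRUTF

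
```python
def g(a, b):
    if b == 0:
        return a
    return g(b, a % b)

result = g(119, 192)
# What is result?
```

g(119, 192) -> g(192, 119) -> g(119, 73) -> g(73, 46) -> g(46, 27) -> g(27, 19) -> g(19, 8) -> g(8, 3) -> g(3, 2) -> g(2, 1) -> g(1, 0) -> 1

Answer: 1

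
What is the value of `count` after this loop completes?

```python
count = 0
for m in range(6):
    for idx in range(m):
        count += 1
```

Triangle number: 0+1+2+...+5
`count` takes the values: 0 → 1 → 2 → 3 → 4 → 5 → 6 → 7 → 8 → 9 → 10 → 11 → 12 → 13 → 14 → 15

Answer: 15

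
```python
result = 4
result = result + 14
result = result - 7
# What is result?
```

Trace:
`result = 4` → result = 4
`result = result + 14` → result = 18
`result = result - 7` → result = 11
So result = 11

Answer: 11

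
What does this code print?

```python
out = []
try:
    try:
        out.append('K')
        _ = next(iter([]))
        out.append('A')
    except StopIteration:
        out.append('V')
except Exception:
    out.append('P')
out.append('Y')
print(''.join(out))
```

Execution trace: 'K' (inner try body) → 'V' (inner except StopIteration) → 'Y' (after the try/except). Output: KVY

Answer: KVY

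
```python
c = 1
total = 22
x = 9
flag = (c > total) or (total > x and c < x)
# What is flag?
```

Trace:
`c = 1` → c = 1
`total = 22` → total = 22
`x = 9` → x = 9
`flag = (c > total) or (total > x and c < x)` → flag = True
So flag = True

Answer: True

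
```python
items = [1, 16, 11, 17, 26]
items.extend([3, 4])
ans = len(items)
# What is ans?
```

Trace:
`items = [1, 16, 11, 17, 26]` → items = [1, 16, 11, 17, 26]
`items.extend([3, 4])` → items = [1, 16, 11, 17, 26, 3, 4]
`ans = len(items)` → ans = 7
So ans = 7

Answer: 7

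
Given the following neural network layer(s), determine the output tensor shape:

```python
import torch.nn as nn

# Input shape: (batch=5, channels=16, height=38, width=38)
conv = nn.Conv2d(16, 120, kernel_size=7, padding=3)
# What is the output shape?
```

Input: (5, 16, 38, 38) -> Output: (5, 120, 38, 38)

Answer: (5, 120, 38, 38)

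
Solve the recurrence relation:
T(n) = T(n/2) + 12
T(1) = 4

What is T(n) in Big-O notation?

Each step divides n by 2 and adds 12. After log_2(n) steps we reach T(1)=4. So T(n) = 12·log_2(n) + 4 = O(log n).

Answer: O(log n)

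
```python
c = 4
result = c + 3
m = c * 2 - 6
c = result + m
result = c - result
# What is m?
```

Trace:
`c = 4` → c = 4
`result = c + 3` → result = 7
`m = c * 2 - 6` → m = 2
`c = result + m` → c = 9
`result = c - result` → result = 2
So m = 2

Answer: 2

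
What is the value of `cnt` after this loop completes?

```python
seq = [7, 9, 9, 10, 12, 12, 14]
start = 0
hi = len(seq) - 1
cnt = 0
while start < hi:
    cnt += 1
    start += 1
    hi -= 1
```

Iterations until pointers meet (list length 7)
`cnt` takes the values: 0 → 1 → 2 → 3

Answer: 3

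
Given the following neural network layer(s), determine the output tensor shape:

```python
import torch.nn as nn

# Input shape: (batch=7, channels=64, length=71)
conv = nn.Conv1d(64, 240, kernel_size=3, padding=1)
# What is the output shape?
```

Input: (7, 64, 71) -> Output: (7, 240, 71)

Answer: (7, 240, 71)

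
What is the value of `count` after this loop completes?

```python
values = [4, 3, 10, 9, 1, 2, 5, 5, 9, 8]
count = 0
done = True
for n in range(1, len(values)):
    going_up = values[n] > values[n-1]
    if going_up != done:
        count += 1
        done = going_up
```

Count direction changes in [4, 3, 10, 9, 1, 2, 5, 5, 9, 8]
`count` takes the values: 0 → 1 → 2 → 3 → 4 → 5 → 6 → 7

Answer: 7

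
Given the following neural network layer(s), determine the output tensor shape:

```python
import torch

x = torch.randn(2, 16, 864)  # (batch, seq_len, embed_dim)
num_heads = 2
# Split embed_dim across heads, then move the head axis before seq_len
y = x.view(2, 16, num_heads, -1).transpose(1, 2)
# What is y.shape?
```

Input: (2, 16, 864) -> head_dim = 864 // 2 = 432; after view: (2, 16, 2, 432) -> after transpose(1, 2): (2, 2, 16, 432) -> Output: (2, 2, 16, 432)

Answer: (2, 2, 16, 432)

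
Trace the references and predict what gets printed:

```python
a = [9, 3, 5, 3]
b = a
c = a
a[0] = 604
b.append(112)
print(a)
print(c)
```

Key concept: multiple aliases.
Step by step:
`a = [9, 3, 5, 3]` → a = [9, 3, 5, 3]
`b = a` → b = [9, 3, 5, 3] (same object as a)
`c = a` → c = [9, 3, 5, 3] (same object as a, b)
`a[0] = 604` → a = [604, 3, 5, 3] (same object as b, c); b = [604, 3, 5, 3] (same object as a, c); c = [604, 3, 5, 3] (same object as a, b)
`b.append(112)` → a = [604, 3, 5, 3, 112] (same object as b, c); b = [604, 3, 5, 3, 112] (same object as a, c); c = [604, 3, 5, 3, 112] (same object as a, b)
`print(a)` → prints [604, 3, 5, 3, 112]
`print(c)` → prints [604, 3, 5, 3, 112]

Answer:
[604, 3, 5, 3, 112]
[604, 3, 5, 3, 112]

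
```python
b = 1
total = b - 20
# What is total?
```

Trace:
`b = 1` → b = 1
`total = b - 20` → total = -19
So total = -19

Answer: -19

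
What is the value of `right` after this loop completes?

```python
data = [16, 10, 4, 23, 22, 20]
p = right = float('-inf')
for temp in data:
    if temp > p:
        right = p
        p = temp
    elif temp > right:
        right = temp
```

Second largest (with repeats) in [16, 10, 4, 23, 22, 20]
`right` takes the values: -inf → 10 → 16 → 22

Answer: 22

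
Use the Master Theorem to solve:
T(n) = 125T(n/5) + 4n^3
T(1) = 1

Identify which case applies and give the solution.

a=125, b=5, f(n)=4n^3. log_5(125) = 3. Since c=3 = 3, Case 2 applies: T(n) = Θ(n^log_b(a) · log n) = O(n^3 log n).

Answer: O(n^3 log n) - Case 2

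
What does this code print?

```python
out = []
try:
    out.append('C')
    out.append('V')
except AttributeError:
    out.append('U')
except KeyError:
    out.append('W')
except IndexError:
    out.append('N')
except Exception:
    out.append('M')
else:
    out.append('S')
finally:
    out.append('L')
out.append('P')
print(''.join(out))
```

Execution trace: 'C' (try body) → 'V' (try body, no exception) → 'S' (else) → 'L' (finally) → 'P' (after the try/except). Output: CVSLP

Answer: CVSLP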